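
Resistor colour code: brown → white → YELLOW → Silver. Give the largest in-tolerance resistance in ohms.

209000 Ω

Brown → 1 (first significant figure)
White → 9 (second significant figure)
Yellow → ×10^4 multiplier
Silver → ±10% tolerance
19 × 10000 = 190000 Ω
Largest = 190000 × (1 + 10/100) = 209000 Ω.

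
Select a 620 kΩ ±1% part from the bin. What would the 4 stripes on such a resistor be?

620000 Ω = 62 × 10^4.
6 → blue
2 → red
Multiplier 10^4 → yellow.
±1% tolerance → brown.

blue, red, yellow, brown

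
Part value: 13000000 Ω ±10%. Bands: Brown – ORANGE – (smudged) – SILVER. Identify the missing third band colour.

13000000 Ω = 13 × 10^6.
The third band is the multiplier, 10^6, which is blue.

blue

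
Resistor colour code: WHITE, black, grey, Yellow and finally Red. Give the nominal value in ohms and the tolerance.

White → 9 (first significant figure)
Black → 0 (second significant figure)
Grey → 8 (third significant figure)
Yellow → ×10^4 multiplier
Red → ±2% tolerance
908 × 10000 = 9080000 Ω

9080000 Ω ±2%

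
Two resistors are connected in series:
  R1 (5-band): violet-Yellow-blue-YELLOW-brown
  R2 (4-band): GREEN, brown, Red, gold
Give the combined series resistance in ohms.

R1: violet, yellow, blue → 746; yellow ×10^4 → 7460000 Ω.
R2: green, brown → 51; red ×10^2 → 5100 Ω.
Series: 7460000 + 5100 = 7465100 Ω.

7465100 Ω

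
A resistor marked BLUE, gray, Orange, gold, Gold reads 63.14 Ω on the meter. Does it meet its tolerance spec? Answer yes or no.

Blue → 6 (first significant figure)
Grey → 8 (second significant figure)
Orange → 3 (third significant figure)
Gold → ×0.1 multiplier
Gold → ±5% tolerance
683 × 0.1 = 68.3 Ω
Allowed range: 64.885 Ω to 71.715 Ω.
63.14 Ω lies outside that range.

no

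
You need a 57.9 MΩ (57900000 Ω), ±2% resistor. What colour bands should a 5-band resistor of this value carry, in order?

green, violet, white, green, red

57900000 Ω = 579 × 10^5.
5 → green
7 → violet
9 → white
Multiplier 10^5 → green.
±2% tolerance → red.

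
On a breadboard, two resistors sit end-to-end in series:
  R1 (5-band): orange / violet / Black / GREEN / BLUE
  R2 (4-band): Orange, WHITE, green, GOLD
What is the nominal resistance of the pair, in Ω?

40900000 Ω

R1: orange, violet, black → 370; green ×10^5 → 37000000 Ω.
R2: orange, white → 39; green ×10^5 → 3900000 Ω.
Series: 37000000 + 3900000 = 40900000 Ω.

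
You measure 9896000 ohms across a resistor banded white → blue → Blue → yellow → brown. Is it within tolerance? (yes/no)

no

White → 9 (first significant figure)
Blue → 6 (second significant figure)
Blue → 6 (third significant figure)
Yellow → ×10^4 multiplier
Brown → ±1% tolerance
966 × 10000 = 9660000 Ω
Allowed range: 9563400 Ω to 9756600 Ω.
9896000 ohms lies outside that range.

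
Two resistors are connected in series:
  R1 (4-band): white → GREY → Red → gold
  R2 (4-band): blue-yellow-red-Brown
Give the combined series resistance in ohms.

R1: white, grey → 98; red ×10^2 → 9800 Ω.
R2: blue, yellow → 64; red ×10^2 → 6400 Ω.
Series: 9800 + 6400 = 16200 Ω.

16200 Ω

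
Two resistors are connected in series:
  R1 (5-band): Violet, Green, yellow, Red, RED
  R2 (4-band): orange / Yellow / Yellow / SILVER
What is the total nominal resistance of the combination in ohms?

415400 Ω

R1: violet, green, yellow → 754; red ×10^2 → 75400 Ω.
R2: orange, yellow → 34; yellow ×10^4 → 340000 Ω.
Series: 75400 + 340000 = 415400 Ω.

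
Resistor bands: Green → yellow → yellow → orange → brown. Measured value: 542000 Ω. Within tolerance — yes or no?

yes

Green → 5 (first significant figure)
Yellow → 4 (second significant figure)
Yellow → 4 (third significant figure)
Orange → ×10^3 multiplier
Brown → ±1% tolerance
544 × 1000 = 544000 Ω
Allowed range: 538560 Ω to 549440 Ω.
542000 Ω lies inside that range.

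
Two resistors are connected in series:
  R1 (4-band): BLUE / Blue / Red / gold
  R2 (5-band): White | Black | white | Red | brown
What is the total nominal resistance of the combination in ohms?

97500 Ω

R1: blue, blue → 66; red ×10^2 → 6600 Ω.
R2: white, black, white → 909; red ×10^2 → 90900 Ω.
Series: 6600 + 90900 = 97500 Ω.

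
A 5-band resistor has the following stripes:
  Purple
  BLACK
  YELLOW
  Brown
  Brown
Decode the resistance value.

Violet → 7 (first significant figure)
Black → 0 (second significant figure)
Yellow → 4 (third significant figure)
Brown → ×10 multiplier
704 × 10 = 7040 Ω

7040 Ω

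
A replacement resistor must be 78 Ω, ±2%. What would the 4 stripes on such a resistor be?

78 Ω = 78 × 10^0.
7 → violet
8 → grey
Multiplier 10^0 → black.
±2% tolerance → red.

violet, grey, black, red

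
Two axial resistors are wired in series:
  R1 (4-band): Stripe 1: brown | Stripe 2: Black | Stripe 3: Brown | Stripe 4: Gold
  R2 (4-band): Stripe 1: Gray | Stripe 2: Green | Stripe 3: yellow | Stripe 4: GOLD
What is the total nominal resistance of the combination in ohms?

850100 Ω

R1: brown, black → 10; brown ×10 → 100 Ω.
R2: grey, green → 85; yellow ×10^4 → 850000 Ω.
Series: 100 + 850000 = 850100 Ω.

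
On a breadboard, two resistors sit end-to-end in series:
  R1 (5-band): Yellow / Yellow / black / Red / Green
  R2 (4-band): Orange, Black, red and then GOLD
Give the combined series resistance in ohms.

R1: yellow, yellow, black → 440; red ×10^2 → 44000 Ω.
R2: orange, black → 30; red ×10^2 → 3000 Ω.
Series: 44000 + 3000 = 47000 Ω.

47000 Ω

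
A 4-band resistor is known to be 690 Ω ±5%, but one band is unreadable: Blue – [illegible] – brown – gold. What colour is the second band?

white

690 Ω = 69 × 10^1.
The second band gives digit 9 of the significand, and 9 is white.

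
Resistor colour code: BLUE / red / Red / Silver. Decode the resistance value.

Blue → 6 (first significant figure)
Red → 2 (second significant figure)
Red → ×10^2 multiplier
62 × 100 = 6200 Ω

6200 Ω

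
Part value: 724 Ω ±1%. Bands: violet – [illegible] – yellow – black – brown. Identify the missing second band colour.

724 Ω = 724 × 10^0.
The second band gives digit 2 of the significand, and 2 is red.

red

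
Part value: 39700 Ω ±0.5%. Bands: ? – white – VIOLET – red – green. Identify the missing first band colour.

39700 Ω = 397 × 10^2.
The first band gives digit 3 of the significand, and 3 is orange.

orange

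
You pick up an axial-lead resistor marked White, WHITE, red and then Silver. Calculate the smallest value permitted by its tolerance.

8910 Ω

White → 9 (first significant figure)
White → 9 (second significant figure)
Red → ×10^2 multiplier
Silver → ±10% tolerance
99 × 100 = 9900 Ω
Smallest = 9900 × (1 − 10/100) = 8910 Ω.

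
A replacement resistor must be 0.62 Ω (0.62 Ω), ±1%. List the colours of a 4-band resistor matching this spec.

blue, red, silver, brown

0.62 Ω = 62 × 10^-2.
6 → blue
2 → red
Multiplier 10^-2 → silver.
±1% tolerance → brown.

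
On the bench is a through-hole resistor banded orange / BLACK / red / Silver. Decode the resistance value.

3000 Ω

Orange → 3 (first significant figure)
Black → 0 (second significant figure)
Red → ×10^2 multiplier
30 × 100 = 3000 Ω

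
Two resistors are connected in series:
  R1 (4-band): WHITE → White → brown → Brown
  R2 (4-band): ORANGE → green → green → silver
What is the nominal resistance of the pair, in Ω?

3500990 Ω

R1: white, white → 99; brown ×10 → 990 Ω.
R2: orange, green → 35; green ×10^5 → 3500000 Ω.
Series: 990 + 3500000 = 3500990 Ω.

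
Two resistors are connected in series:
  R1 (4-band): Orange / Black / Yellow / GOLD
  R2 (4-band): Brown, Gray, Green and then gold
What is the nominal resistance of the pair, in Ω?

2100000 Ω

R1: orange, black → 30; yellow ×10^4 → 300000 Ω.
R2: brown, grey → 18; green ×10^5 → 1800000 Ω.
Series: 300000 + 1800000 = 2100000 Ω.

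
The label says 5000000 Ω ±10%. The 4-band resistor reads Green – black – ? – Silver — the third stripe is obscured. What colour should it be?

green

5000000 Ω = 50 × 10^5.
The third band is the multiplier, 10^5, which is green.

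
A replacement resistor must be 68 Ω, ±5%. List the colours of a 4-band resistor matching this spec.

68 Ω = 68 × 10^0.
6 → blue
8 → grey
Multiplier 10^0 → black.
±5% tolerance → gold.

blue, grey, black, gold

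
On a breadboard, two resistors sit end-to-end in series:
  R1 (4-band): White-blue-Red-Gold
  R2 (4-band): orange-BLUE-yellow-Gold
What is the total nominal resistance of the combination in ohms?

369600 Ω

R1: white, blue → 96; red ×10^2 → 9600 Ω.
R2: orange, blue → 36; yellow ×10^4 → 360000 Ω.
Series: 9600 + 360000 = 369600 Ω.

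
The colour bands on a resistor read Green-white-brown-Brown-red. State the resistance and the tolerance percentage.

Green → 5 (first significant figure)
White → 9 (second significant figure)
Brown → 1 (third significant figure)
Brown → ×10 multiplier
Red → ±2% tolerance
591 × 10 = 5910 Ω

5910 Ω ±2%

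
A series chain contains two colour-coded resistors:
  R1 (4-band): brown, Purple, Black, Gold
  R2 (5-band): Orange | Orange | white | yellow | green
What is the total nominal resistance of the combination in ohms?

R1: brown, violet → 17; black ×1 → 17 Ω.
R2: orange, orange, white → 339; yellow ×10^4 → 3390000 Ω.
Series: 17 + 3390000 = 3390017 Ω.

3390017 Ω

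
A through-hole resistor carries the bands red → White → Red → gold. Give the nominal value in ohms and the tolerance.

Red → 2 (first significant figure)
White → 9 (second significant figure)
Red → ×10^2 multiplier
Gold → ±5% tolerance
29 × 100 = 2900 Ω

2900 Ω ±5%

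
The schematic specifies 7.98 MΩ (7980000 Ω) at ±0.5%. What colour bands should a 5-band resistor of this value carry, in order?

violet, white, grey, yellow, green

7980000 Ω = 798 × 10^4.
7 → violet
9 → white
8 → grey
Multiplier 10^4 → yellow.
±0.5% tolerance → green.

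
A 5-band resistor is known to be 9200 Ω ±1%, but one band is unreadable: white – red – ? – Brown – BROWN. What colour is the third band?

9200 Ω = 920 × 10^1.
The third band gives digit 0 of the significand, and 0 is black.

black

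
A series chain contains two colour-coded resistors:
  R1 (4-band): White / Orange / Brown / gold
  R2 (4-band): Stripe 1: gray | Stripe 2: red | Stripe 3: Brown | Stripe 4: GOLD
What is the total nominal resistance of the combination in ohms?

R1: white, orange → 93; brown ×10 → 930 Ω.
R2: grey, red → 82; brown ×10 → 820 Ω.
Series: 930 + 820 = 1750 Ω.

1750 Ω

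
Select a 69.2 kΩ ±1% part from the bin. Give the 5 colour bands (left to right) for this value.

69200 Ω = 692 × 10^2.
6 → blue
9 → white
2 → red
Multiplier 10^2 → red.
±1% tolerance → brown.

blue, white, red, red, brown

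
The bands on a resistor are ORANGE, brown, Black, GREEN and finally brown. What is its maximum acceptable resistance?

Orange → 3 (first significant figure)
Brown → 1 (second significant figure)
Black → 0 (third significant figure)
Green → ×10^5 multiplier
Brown → ±1% tolerance
310 × 100000 = 31000000 Ω
Maximum = 31000000 × (1 + 1/100) = 31310000 Ω.

31310000 Ω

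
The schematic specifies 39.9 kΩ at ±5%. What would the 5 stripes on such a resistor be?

orange, white, white, red, gold

39900 Ω = 399 × 10^2.
3 → orange
9 → white
9 → white
Multiplier 10^2 → red.
±5% tolerance → gold.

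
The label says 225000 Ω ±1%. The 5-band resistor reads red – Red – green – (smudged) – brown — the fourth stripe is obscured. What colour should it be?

orange

225000 Ω = 225 × 10^3.
The fourth band is the multiplier, 10^3, which is orange.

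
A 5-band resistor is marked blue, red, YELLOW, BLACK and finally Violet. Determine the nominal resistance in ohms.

Blue → 6 (first significant figure)
Red → 2 (second significant figure)
Yellow → 4 (third significant figure)
Black → ×1 multiplier
624 × 1 = 624 Ω

624 Ω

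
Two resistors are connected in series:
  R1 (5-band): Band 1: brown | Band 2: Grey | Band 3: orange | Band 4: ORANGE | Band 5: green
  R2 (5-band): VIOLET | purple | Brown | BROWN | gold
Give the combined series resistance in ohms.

190710 Ω

R1: brown, grey, orange → 183; orange ×10^3 → 183000 Ω.
R2: violet, violet, brown → 771; brown ×10 → 7710 Ω.
Series: 183000 + 7710 = 190710 Ω.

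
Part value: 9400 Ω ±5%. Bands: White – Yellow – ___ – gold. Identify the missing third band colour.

9400 Ω = 94 × 10^2.
The third band is the multiplier, 10^2, which is red.

red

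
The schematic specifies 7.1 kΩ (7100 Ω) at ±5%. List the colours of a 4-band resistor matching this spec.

violet, brown, red, gold

7100 Ω = 71 × 10^2.
7 → violet
1 → brown
Multiplier 10^2 → red.
±5% tolerance → gold.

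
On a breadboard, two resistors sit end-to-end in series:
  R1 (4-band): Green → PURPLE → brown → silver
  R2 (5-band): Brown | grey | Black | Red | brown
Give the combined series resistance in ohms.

R1: green, violet → 57; brown ×10 → 570 Ω.
R2: brown, grey, black → 180; red ×10^2 → 18000 Ω.
Series: 570 + 18000 = 18570 Ω.

18570 Ω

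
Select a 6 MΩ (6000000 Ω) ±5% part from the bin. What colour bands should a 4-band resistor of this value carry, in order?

blue, black, green, gold

6000000 Ω = 60 × 10^5.
6 → blue
0 → black
Multiplier 10^5 → green.
±5% tolerance → gold.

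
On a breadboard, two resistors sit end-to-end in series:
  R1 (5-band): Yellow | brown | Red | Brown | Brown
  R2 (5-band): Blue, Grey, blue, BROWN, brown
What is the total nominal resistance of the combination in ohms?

10980 Ω

R1: yellow, brown, red → 412; brown ×10 → 4120 Ω.
R2: blue, grey, blue → 686; brown ×10 → 6860 Ω.
Series: 4120 + 6860 = 10980 Ω.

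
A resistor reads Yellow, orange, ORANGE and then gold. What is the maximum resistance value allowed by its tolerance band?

Yellow → 4 (first significant figure)
Orange → 3 (second significant figure)
Orange → ×10^3 multiplier
Gold → ±5% tolerance
43 × 1000 = 43000 Ω
Maximum = 43000 × (1 + 5/100) = 45150 Ω.

45150 Ω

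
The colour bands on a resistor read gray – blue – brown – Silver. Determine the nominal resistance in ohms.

Grey → 8 (first significant figure)
Blue → 6 (second significant figure)
Brown → ×10 multiplier
86 × 10 = 860 Ω

860 Ω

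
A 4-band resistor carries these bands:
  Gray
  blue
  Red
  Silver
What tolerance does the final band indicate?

±10%

The last band, silver, is the tolerance band.
Silver corresponds to ±10%.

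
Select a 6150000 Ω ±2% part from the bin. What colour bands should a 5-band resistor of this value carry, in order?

6150000 Ω = 615 × 10^4.
6 → blue
1 → brown
5 → green
Multiplier 10^4 → yellow.
±2% tolerance → red.

blue, brown, green, yellow, red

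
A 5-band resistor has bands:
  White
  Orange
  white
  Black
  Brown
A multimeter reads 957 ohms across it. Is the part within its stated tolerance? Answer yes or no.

no

White → 9 (first significant figure)
Orange → 3 (second significant figure)
White → 9 (third significant figure)
Black → ×1 multiplier
Brown → ±1% tolerance
939 × 1 = 939 Ω
Allowed range: 929.61 Ω to 948.39 Ω.
957 ohms lies outside that range.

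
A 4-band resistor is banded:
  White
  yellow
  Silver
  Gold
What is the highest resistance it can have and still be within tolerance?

0.987 Ω

White → 9 (first significant figure)
Yellow → 4 (second significant figure)
Silver → ×0.01 multiplier
Gold → ±5% tolerance
94 × 0.01 = 0.94 Ω
Highest = 0.94 × (1 + 5/100) = 0.987 Ω.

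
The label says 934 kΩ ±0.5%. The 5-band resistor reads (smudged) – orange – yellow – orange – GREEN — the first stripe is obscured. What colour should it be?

white

934000 Ω = 934 × 10^3.
The first band gives digit 9 of the significand, and 9 is white.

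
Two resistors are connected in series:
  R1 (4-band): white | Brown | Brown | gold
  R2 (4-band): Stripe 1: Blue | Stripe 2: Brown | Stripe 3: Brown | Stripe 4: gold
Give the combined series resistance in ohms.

1520 Ω

R1: white, brown → 91; brown ×10 → 910 Ω.
R2: blue, brown → 61; brown ×10 → 610 Ω.
Series: 910 + 610 = 1520 Ω.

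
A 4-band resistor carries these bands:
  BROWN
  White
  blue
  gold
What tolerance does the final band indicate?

The last band, gold, is the tolerance band.
Gold corresponds to ±5%.

±5%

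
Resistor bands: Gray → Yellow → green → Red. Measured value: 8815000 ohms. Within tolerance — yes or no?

Grey → 8 (first significant figure)
Yellow → 4 (second significant figure)
Green → ×10^5 multiplier
Red → ±2% tolerance
84 × 100000 = 8400000 Ω
Allowed range: 8232000 Ω to 8568000 Ω.
8815000 ohms lies outside that range.

no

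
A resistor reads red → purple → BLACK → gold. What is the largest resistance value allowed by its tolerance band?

28.35 Ω

Red → 2 (first significant figure)
Violet → 7 (second significant figure)
Black → ×1 multiplier
Gold → ±5% tolerance
27 × 1 = 27 Ω
Largest = 27 × (1 + 5/100) = 28.35 Ω.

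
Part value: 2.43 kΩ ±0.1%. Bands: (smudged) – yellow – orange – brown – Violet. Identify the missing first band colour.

red

2430 Ω = 243 × 10^1.
The first band gives digit 2 of the significand, and 2 is red.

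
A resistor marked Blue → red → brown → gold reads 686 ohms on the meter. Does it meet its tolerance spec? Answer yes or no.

Blue → 6 (first significant figure)
Red → 2 (second significant figure)
Brown → ×10 multiplier
Gold → ±5% tolerance
62 × 10 = 620 Ω
Allowed range: 589 Ω to 651 Ω.
686 ohms lies outside that range.

no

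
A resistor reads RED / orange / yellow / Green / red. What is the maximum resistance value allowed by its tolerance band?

Red → 2 (first significant figure)
Orange → 3 (second significant figure)
Yellow → 4 (third significant figure)
Green → ×10^5 multiplier
Red → ±2% tolerance
234 × 100000 = 23400000 Ω
Maximum = 23400000 × (1 + 2/100) = 23868000 Ω.

23868000 Ω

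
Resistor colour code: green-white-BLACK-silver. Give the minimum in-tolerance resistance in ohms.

53.1 Ω

Green → 5 (first significant figure)
White → 9 (second significant figure)
Black → ×1 multiplier
Silver → ±10% tolerance
59 × 1 = 59 Ω
Minimum = 59 × (1 − 10/100) = 53.1 Ω.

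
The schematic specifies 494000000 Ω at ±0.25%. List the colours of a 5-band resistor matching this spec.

494000000 Ω = 494 × 10^6.
4 → yellow
9 → white
4 → yellow
Multiplier 10^6 → blue.
±0.25% tolerance → blue.

yellow, white, yellow, blue, blue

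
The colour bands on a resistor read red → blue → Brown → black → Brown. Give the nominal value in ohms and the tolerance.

Red → 2 (first significant figure)
Blue → 6 (second significant figure)
Brown → 1 (third significant figure)
Black → ×1 multiplier
Brown → ±1% tolerance
261 × 1 = 261 Ω

261 Ω ±1%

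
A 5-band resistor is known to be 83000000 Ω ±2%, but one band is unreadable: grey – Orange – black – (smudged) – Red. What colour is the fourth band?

green

83000000 Ω = 830 × 10^5.
The fourth band is the multiplier, 10^5, which is green.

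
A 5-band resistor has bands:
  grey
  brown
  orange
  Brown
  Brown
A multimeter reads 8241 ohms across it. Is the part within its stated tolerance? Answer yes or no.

Grey → 8 (first significant figure)
Brown → 1 (second significant figure)
Orange → 3 (third significant figure)
Brown → ×10 multiplier
Brown → ±1% tolerance
813 × 10 = 8130 Ω
Allowed range: 8048.7 Ω to 8211.3 Ω.
8241 ohms lies outside that range.

no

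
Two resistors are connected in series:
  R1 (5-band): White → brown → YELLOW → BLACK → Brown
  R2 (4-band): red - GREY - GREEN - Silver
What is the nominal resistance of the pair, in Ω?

R1: white, brown, yellow → 914; black ×1 → 914 Ω.
R2: red, grey → 28; green ×10^5 → 2800000 Ω.
Series: 914 + 2800000 = 2800914 Ω.

2800914 Ω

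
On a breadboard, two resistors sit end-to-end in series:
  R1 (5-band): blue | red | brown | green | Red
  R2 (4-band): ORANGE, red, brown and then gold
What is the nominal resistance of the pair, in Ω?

62100320 Ω

R1: blue, red, brown → 621; green ×10^5 → 62100000 Ω.
R2: orange, red → 32; brown ×10 → 320 Ω.
Series: 62100000 + 320 = 62100320 Ω.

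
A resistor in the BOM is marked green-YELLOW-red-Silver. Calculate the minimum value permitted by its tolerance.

Green → 5 (first significant figure)
Yellow → 4 (second significant figure)
Red → ×10^2 multiplier
Silver → ±10% tolerance
54 × 100 = 5400 Ω
Minimum = 5400 × (1 − 10/100) = 4860 Ω.

4860 Ω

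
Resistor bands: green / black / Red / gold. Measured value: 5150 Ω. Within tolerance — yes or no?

Green → 5 (first significant figure)
Black → 0 (second significant figure)
Red → ×10^2 multiplier
Gold → ±5% tolerance
50 × 100 = 5000 Ω
Allowed range: 4750 Ω to 5250 Ω.
5150 Ω lies inside that range.

yes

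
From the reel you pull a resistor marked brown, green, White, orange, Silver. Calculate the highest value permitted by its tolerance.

174900 Ω

Brown → 1 (first significant figure)
Green → 5 (second significant figure)
White → 9 (third significant figure)
Orange → ×10^3 multiplier
Silver → ±10% tolerance
159 × 1000 = 159000 Ω
Highest = 159000 × (1 + 10/100) = 174900 Ω.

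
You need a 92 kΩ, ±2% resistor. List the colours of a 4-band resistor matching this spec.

white, red, orange, red

92000 Ω = 92 × 10^3.
9 → white
2 → red
Multiplier 10^3 → orange.
±2% tolerance → red.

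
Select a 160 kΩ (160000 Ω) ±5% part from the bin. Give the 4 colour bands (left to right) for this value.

brown, blue, yellow, gold

160000 Ω = 16 × 10^4.
1 → brown
6 → blue
Multiplier 10^4 → yellow.
±5% tolerance → gold.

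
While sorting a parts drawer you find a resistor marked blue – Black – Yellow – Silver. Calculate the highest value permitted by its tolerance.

Blue → 6 (first significant figure)
Black → 0 (second significant figure)
Yellow → ×10^4 multiplier
Silver → ±10% tolerance
60 × 10000 = 600000 Ω
Highest = 600000 × (1 + 10/100) = 660000 Ω.

660000 Ω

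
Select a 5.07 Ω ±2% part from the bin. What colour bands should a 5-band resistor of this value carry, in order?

green, black, violet, silver, red

5.07 Ω = 507 × 10^-2.
5 → green
0 → black
7 → violet
Multiplier 10^-2 → silver.
±2% tolerance → red.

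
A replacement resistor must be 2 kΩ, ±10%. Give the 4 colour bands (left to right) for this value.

red, black, red, silver

2000 Ω = 20 × 10^2.
2 → red
0 → black
Multiplier 10^2 → red.
±10% tolerance → silver.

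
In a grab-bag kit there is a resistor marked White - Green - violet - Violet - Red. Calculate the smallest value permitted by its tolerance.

White → 9 (first significant figure)
Green → 5 (second significant figure)
Violet → 7 (third significant figure)
Violet → ×10^7 multiplier
Red → ±2% tolerance
957 × 10000000 = 9570000000 Ω
Smallest = 9570000000 × (1 − 2/100) = 9378600000 Ω.

9378600000 Ω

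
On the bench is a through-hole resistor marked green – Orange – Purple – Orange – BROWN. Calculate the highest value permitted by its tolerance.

542370 Ω

Green → 5 (first significant figure)
Orange → 3 (second significant figure)
Violet → 7 (third significant figure)
Orange → ×10^3 multiplier
Brown → ±1% tolerance
537 × 1000 = 537000 Ω
Highest = 537000 × (1 + 1/100) = 542370 Ω.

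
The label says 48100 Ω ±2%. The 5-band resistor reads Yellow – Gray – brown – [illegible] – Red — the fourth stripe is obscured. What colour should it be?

48100 Ω = 481 × 10^2.
The fourth band is the multiplier, 10^2, which is red.

red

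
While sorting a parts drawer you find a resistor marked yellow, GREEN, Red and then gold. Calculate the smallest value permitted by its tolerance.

4275 Ω

Yellow → 4 (first significant figure)
Green → 5 (second significant figure)
Red → ×10^2 multiplier
Gold → ±5% tolerance
45 × 100 = 4500 Ω
Smallest = 4500 × (1 − 5/100) = 4275 Ω.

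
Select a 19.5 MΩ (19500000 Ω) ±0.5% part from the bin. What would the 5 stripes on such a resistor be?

19500000 Ω = 195 × 10^5.
1 → brown
9 → white
5 → green
Multiplier 10^5 → green.
±0.5% tolerance → green.

brown, white, green, green, green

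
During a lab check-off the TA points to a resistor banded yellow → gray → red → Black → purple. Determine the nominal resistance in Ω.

Yellow → 4 (first significant figure)
Grey → 8 (second significant figure)
Red → 2 (third significant figure)
Black → ×1 multiplier
482 × 1 = 482 Ω

482 Ω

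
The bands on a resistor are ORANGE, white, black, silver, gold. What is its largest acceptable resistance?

Orange → 3 (first significant figure)
White → 9 (second significant figure)
Black → 0 (third significant figure)
Silver → ×0.01 multiplier
Gold → ±5% tolerance
390 × 0.01 = 3.9 Ω
Largest = 3.9 × (1 + 5/100) = 4.095 Ω.

4.095 Ω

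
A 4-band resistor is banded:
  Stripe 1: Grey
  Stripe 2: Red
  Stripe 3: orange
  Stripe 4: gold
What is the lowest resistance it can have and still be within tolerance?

Grey → 8 (first significant figure)
Red → 2 (second significant figure)
Orange → ×10^3 multiplier
Gold → ±5% tolerance
82 × 1000 = 82000 Ω
Lowest = 82000 × (1 − 5/100) = 77900 Ω.

77900 Ω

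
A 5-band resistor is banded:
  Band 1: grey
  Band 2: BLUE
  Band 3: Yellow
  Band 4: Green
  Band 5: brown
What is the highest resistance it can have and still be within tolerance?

Grey → 8 (first significant figure)
Blue → 6 (second significant figure)
Yellow → 4 (third significant figure)
Green → ×10^5 multiplier
Brown → ±1% tolerance
864 × 100000 = 86400000 Ω
Highest = 86400000 × (1 + 1/100) = 87264000 Ω.

87264000 Ω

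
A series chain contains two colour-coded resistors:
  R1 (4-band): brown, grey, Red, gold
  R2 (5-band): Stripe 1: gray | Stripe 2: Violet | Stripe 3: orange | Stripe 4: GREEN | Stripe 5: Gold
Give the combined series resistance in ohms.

87301800 Ω

R1: brown, grey → 18; red ×10^2 → 1800 Ω.
R2: grey, violet, orange → 873; green ×10^5 → 87300000 Ω.
Series: 1800 + 87300000 = 87301800 Ω.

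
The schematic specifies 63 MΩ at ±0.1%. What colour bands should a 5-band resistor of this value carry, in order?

blue, orange, black, green, violet

63000000 Ω = 630 × 10^5.
6 → blue
3 → orange
0 → black
Multiplier 10^5 → green.
±0.1% tolerance → violet.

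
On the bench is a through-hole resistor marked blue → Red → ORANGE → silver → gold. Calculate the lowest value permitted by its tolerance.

Blue → 6 (first significant figure)
Red → 2 (second significant figure)
Orange → 3 (third significant figure)
Silver → ×0.01 multiplier
Gold → ±5% tolerance
623 × 0.01 = 6.23 Ω
Lowest = 6.23 × (1 − 5/100) = 5.9185 Ω.

5.9185 Ω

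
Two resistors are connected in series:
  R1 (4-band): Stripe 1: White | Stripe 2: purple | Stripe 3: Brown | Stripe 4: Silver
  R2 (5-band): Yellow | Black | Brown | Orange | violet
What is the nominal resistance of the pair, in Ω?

R1: white, violet → 97; brown ×10 → 970 Ω.
R2: yellow, black, brown → 401; orange ×10^3 → 401000 Ω.
Series: 970 + 401000 = 401970 Ω.

401970 Ω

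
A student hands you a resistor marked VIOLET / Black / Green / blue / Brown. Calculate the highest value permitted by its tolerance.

Violet → 7 (first significant figure)
Black → 0 (second significant figure)
Green → 5 (third significant figure)
Blue → ×10^6 multiplier
Brown → ±1% tolerance
705 × 1000000 = 705000000 Ω
Highest = 705000000 × (1 + 1/100) = 712050000 Ω.

712050000 Ω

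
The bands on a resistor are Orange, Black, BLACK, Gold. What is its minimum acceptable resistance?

28.5 Ω

Orange → 3 (first significant figure)
Black → 0 (second significant figure)
Black → ×1 multiplier
Gold → ±5% tolerance
30 × 1 = 30 Ω
Minimum = 30 × (1 − 5/100) = 28.5 Ω.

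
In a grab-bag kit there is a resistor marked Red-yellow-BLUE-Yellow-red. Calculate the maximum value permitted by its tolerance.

Red → 2 (first significant figure)
Yellow → 4 (second significant figure)
Blue → 6 (third significant figure)
Yellow → ×10^4 multiplier
Red → ±2% tolerance
246 × 10000 = 2460000 Ω
Maximum = 2460000 × (1 + 2/100) = 2509200 Ω.

2509200 Ω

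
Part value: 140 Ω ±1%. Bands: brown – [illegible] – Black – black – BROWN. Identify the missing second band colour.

140 Ω = 140 × 10^0.
The second band gives digit 4 of the significand, and 4 is yellow.

yellow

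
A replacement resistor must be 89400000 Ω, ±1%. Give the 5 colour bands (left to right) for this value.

grey, white, yellow, green, brown

89400000 Ω = 894 × 10^5.
8 → grey
9 → white
4 → yellow
Multiplier 10^5 → green.
±1% tolerance → brown.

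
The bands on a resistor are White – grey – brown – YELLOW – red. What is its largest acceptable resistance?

10006200 Ω

White → 9 (first significant figure)
Grey → 8 (second significant figure)
Brown → 1 (third significant figure)
Yellow → ×10^4 multiplier
Red → ±2% tolerance
981 × 10000 = 9810000 Ω
Largest = 9810000 × (1 + 2/100) = 10006200 Ω.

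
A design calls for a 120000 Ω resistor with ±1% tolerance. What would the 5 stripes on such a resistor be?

120000 Ω = 120 × 10^3.
1 → brown
2 → red
0 → black
Multiplier 10^3 → orange.
±1% tolerance → brown.

brown, red, black, orange, brown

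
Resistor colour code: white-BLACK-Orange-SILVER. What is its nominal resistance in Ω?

White → 9 (first significant figure)
Black → 0 (second significant figure)
Orange → ×10^3 multiplier
90 × 1000 = 90000 Ω

90000 Ω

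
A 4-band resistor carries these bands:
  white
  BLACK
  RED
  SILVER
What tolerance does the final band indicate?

±10%

The last band, silver, is the tolerance band.
Silver corresponds to ±10%.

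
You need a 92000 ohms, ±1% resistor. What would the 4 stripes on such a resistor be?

92000 Ω = 92 × 10^3.
9 → white
2 → red
Multiplier 10^3 → orange.
±1% tolerance → brown.

white, red, orange, brown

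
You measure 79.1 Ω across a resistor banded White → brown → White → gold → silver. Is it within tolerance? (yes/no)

White → 9 (first significant figure)
Brown → 1 (second significant figure)
White → 9 (third significant figure)
Gold → ×0.1 multiplier
Silver → ±10% tolerance
919 × 0.1 = 91.9 Ω
Allowed range: 82.71 Ω to 101.09 Ω.
79.1 Ω lies outside that range.

no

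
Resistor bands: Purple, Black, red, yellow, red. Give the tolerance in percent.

±2%

The last band, red, is the tolerance band.
Red corresponds to ±2%.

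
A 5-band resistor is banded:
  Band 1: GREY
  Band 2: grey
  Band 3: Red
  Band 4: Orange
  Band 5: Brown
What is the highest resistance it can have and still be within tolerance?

Grey → 8 (first significant figure)
Grey → 8 (second significant figure)
Red → 2 (third significant figure)
Orange → ×10^3 multiplier
Brown → ±1% tolerance
882 × 1000 = 882000 Ω
Highest = 882000 × (1 + 1/100) = 890820 Ω.

890820 Ω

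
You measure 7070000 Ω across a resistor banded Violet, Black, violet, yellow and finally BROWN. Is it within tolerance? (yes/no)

Violet → 7 (first significant figure)
Black → 0 (second significant figure)
Violet → 7 (third significant figure)
Yellow → ×10^4 multiplier
Brown → ±1% tolerance
707 × 10000 = 7070000 Ω
Allowed range: 6999300 Ω to 7140700 Ω.
7070000 Ω lies inside that range.

yes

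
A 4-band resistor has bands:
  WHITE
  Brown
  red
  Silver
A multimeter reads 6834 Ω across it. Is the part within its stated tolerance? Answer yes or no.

no

White → 9 (first significant figure)
Brown → 1 (second significant figure)
Red → ×10^2 multiplier
Silver → ±10% tolerance
91 × 100 = 9100 Ω
Allowed range: 8190 Ω to 10010 Ω.
6834 Ω lies outside that range.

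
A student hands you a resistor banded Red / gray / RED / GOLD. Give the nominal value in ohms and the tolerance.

Red → 2 (first significant figure)
Grey → 8 (second significant figure)
Red → ×10^2 multiplier
Gold → ±5% tolerance
28 × 100 = 2800 Ω

2800 Ω ±5%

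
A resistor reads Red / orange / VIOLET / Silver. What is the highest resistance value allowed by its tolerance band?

Red → 2 (first significant figure)
Orange → 3 (second significant figure)
Violet → ×10^7 multiplier
Silver → ±10% tolerance
23 × 10000000 = 230000000 Ω
Highest = 230000000 × (1 + 10/100) = 253000000 Ω.

253000000 Ω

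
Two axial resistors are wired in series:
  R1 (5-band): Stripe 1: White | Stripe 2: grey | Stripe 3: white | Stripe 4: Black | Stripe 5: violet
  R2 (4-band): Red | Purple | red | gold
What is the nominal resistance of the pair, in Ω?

R1: white, grey, white → 989; black ×1 → 989 Ω.
R2: red, violet → 27; red ×10^2 → 2700 Ω.
Series: 989 + 2700 = 3689 Ω.

3689 Ω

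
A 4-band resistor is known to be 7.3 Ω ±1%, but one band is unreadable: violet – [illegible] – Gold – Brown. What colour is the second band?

7.3 Ω = 73 × 10^-1.
The second band gives digit 3 of the significand, and 3 is orange.

orange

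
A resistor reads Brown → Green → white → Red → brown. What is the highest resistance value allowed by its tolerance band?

Brown → 1 (first significant figure)
Green → 5 (second significant figure)
White → 9 (third significant figure)
Red → ×10^2 multiplier
Brown → ±1% tolerance
159 × 100 = 15900 Ω
Highest = 15900 × (1 + 1/100) = 16059 Ω.

16059 Ω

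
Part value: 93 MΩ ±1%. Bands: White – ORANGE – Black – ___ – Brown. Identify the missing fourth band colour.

93000000 Ω = 930 × 10^5.
The fourth band is the multiplier, 10^5, which is green.

green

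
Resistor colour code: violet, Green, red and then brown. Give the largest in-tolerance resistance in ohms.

7575 Ω

Violet → 7 (first significant figure)
Green → 5 (second significant figure)
Red → ×10^2 multiplier
Brown → ±1% tolerance
75 × 100 = 7500 Ω
Largest = 7500 × (1 + 1/100) = 7575 Ω.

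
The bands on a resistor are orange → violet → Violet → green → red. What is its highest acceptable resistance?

Orange → 3 (first significant figure)
Violet → 7 (second significant figure)
Violet → 7 (third significant figure)
Green → ×10^5 multiplier
Red → ±2% tolerance
377 × 100000 = 37700000 Ω
Highest = 37700000 × (1 + 2/100) = 38454000 Ω.

38454000 Ω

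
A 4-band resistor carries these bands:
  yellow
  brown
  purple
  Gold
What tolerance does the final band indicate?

The last band, gold, is the tolerance band.
Gold corresponds to ±5%.

±5%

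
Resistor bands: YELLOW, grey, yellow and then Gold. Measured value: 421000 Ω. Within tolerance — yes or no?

Yellow → 4 (first significant figure)
Grey → 8 (second significant figure)
Yellow → ×10^4 multiplier
Gold → ±5% tolerance
48 × 10000 = 480000 Ω
Allowed range: 456000 Ω to 504000 Ω.
421000 Ω lies outside that range.

no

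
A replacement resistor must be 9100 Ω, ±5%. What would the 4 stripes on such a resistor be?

white, brown, red, gold

9100 Ω = 91 × 10^2.
9 → white
1 → brown
Multiplier 10^2 → red.
±5% tolerance → gold.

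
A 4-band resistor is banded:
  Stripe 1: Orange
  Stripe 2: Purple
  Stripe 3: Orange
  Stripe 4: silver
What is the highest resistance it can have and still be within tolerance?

Orange → 3 (first significant figure)
Violet → 7 (second significant figure)
Orange → ×10^3 multiplier
Silver → ±10% tolerance
37 × 1000 = 37000 Ω
Highest = 37000 × (1 + 10/100) = 40700 Ω.

40700 Ω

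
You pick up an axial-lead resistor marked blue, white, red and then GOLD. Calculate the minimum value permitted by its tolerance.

Blue → 6 (first significant figure)
White → 9 (second significant figure)
Red → ×10^2 multiplier
Gold → ±5% tolerance
69 × 100 = 6900 Ω
Minimum = 6900 × (1 − 5/100) = 6555 Ω.

6555 Ω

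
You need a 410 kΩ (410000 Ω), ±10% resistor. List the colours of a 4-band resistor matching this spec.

yellow, brown, yellow, silver

410000 Ω = 41 × 10^4.
4 → yellow
1 → brown
Multiplier 10^4 → yellow.
±10% tolerance → silver.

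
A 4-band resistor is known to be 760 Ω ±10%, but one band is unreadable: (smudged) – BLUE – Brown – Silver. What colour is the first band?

violet

760 Ω = 76 × 10^1.
The first band gives digit 7 of the significand, and 7 is violet.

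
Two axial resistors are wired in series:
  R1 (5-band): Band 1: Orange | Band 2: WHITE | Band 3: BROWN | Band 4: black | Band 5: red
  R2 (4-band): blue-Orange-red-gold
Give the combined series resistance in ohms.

6691 Ω

R1: orange, white, brown → 391; black ×1 → 391 Ω.
R2: blue, orange → 63; red ×10^2 → 6300 Ω.
Series: 391 + 6300 = 6691 Ω.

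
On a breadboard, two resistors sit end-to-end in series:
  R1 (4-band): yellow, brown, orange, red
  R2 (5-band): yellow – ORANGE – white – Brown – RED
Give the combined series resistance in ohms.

R1: yellow, brown → 41; orange ×10^3 → 41000 Ω.
R2: yellow, orange, white → 439; brown ×10 → 4390 Ω.
Series: 41000 + 4390 = 45390 Ω.

45390 Ω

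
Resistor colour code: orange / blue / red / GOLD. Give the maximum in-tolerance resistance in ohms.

3780 Ω

Orange → 3 (first significant figure)
Blue → 6 (second significant figure)
Red → ×10^2 multiplier
Gold → ±5% tolerance
36 × 100 = 3600 Ω
Maximum = 3600 × (1 + 5/100) = 3780 Ω.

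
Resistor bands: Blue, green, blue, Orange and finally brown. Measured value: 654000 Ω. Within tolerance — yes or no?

yes

Blue → 6 (first significant figure)
Green → 5 (second significant figure)
Blue → 6 (third significant figure)
Orange → ×10^3 multiplier
Brown → ±1% tolerance
656 × 1000 = 656000 Ω
Allowed range: 649440 Ω to 662560 Ω.
654000 Ω lies inside that range.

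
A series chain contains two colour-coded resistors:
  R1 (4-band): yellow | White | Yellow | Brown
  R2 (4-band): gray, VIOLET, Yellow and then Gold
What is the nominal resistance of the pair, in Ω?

R1: yellow, white → 49; yellow ×10^4 → 490000 Ω.
R2: grey, violet → 87; yellow ×10^4 → 870000 Ω.
Series: 490000 + 870000 = 1360000 Ω.

1360000 Ω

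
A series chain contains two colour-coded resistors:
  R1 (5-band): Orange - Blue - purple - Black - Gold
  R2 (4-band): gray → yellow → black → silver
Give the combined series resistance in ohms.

451 Ω

R1: orange, blue, violet → 367; black ×1 → 367 Ω.
R2: grey, yellow → 84; black ×1 → 84 Ω.
Series: 367 + 84 = 451 Ω.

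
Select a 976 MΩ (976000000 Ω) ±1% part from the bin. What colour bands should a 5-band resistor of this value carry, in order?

white, violet, blue, blue, brown

976000000 Ω = 976 × 10^6.
9 → white
7 → violet
6 → blue
Multiplier 10^6 → blue.
±1% tolerance → brown.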